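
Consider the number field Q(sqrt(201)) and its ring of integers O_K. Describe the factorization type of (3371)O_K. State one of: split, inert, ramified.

inert

d = 201 ≡ 1 (mod 4), so O_K = ℤ[(1+√201)/2] and disc(K) = d = 201.
3371 ∤ 201, so 3371 is unramified.
(201/3371) = 201^1685 mod 3371 = 3370, giving Legendre symbol -1.
d is a non-residue mod p, hence 3371 remains inert in O_K.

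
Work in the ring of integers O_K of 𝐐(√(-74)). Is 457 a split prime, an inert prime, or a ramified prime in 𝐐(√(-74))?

-74 mod 4 = 2, hence disc K = 4·(-74) = -296 and O_K = ℤ[√-74].
Since gcd(457, -296) = 1 the prime 457 does not ramify.
(-74/457) = 383^228 mod 457 = 456, giving Legendre symbol -1.
Legendre symbol -1 ⇒ 457 is inert.

457 remains inert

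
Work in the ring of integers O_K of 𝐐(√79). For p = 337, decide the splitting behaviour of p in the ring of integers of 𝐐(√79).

split — (337) = 𝔭₁𝔭₂ with 𝔭₁ ≠ 𝔭₂

Since 79 ≢ 1 mod 4, the ring of integers is ℤ[√79] with discriminant 4·79 = 316.
337 ∤ 316, so 337 is unramified.
(79/337) = 79^168 mod 337 = 1, giving Legendre symbol 1.
(79/337) = 1, so 337 splits.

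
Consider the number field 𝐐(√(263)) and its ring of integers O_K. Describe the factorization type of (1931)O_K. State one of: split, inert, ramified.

split

Since 263 ≢ 1 mod 4, the ring of integers is ℤ[√263] with discriminant 4·263 = 1052.
Since gcd(1931, 1052) = 1 the prime 1931 does not ramify.
Compute (263/1931) via Euler: 263^((1931-1)/2) mod 1931 = 1, so (263/1931) = 1.
d is a quadratic residue mod p, hence 1931 splits in O_K.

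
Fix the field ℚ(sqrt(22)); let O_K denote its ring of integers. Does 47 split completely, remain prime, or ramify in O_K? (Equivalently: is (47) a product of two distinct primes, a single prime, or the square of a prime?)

inert

d = 22 ≡ 2 (mod 4), so O_K = ℤ[√22] and disc(K) = 4d = 88.
disc(K) = 88 is not divisible by 47; 47 is unramified.
Compute (22/47) via Euler: 22^((47-1)/2) mod 47 = 46, so (22/47) = -1.
d is a non-residue mod p, hence 47 remains inert in O_K.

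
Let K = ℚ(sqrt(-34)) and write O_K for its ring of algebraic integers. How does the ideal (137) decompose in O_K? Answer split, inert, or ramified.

p splits

-34 mod 4 = 2, hence disc K = 4·(-34) = -136 and O_K = ℤ[√-34].
disc(K) = -136 is not divisible by 137; 137 is unramified.
Legendre symbol by Euler's criterion: (-34/137) ≡ (-34)^68 ≡ 1 (mod 137), i.e. (-34/137) = 1.
(-34/137) = 1, so 137 splits.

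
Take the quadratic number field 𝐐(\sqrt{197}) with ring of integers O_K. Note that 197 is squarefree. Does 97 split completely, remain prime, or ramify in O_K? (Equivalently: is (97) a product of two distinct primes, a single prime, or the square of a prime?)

split — (97) = 𝔭₁𝔭₂ with 𝔭₁ ≠ 𝔭₂

Since 197 ≡ 1 mod 4, the ring of integers is ℤ[(1+√197)/2] with discriminant 197.
Since gcd(97, 197) = 1 the prime 97 does not ramify.
Compute (197/97) via Euler: 3^((97-1)/2) mod 97 = 1, so (197/97) = 1.
Legendre symbol 1 ⇒ 97 is split.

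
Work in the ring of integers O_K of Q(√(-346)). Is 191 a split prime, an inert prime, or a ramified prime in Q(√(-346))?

-346 mod 4 = 2, hence disc K = 4·(-346) = -1384 and O_K = ℤ[√-346].
191 ∤ -1384, so 191 is unramified.
(-346/191) = 36^95 mod 191 = 1, giving Legendre symbol 1.
d is a quadratic residue mod p, hence 191 splits in O_K.

split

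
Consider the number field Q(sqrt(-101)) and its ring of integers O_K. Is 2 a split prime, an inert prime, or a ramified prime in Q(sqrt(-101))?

2 is ramified

-101 mod 4 = 3, hence disc K = 4·(-101) = -404 and O_K = ℤ[√-101].
disc(K) = -404 = 2·(-202), so p = 2 is ramified.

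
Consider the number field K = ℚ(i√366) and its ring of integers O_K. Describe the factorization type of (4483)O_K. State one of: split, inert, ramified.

Since -366 ≢ 1 mod 4, the ring of integers is ℤ[√-366] with discriminant 4·(-366) = -1464.
4483 ∤ -1464, so 4483 is unramified.
(-366/4483) = 4117^2241 mod 4483 = 1, giving Legendre symbol 1.
Legendre symbol 1 ⇒ 4483 is split.

split — (4483) = 𝔭₁𝔭₂ with 𝔭₁ ≠ 𝔭₂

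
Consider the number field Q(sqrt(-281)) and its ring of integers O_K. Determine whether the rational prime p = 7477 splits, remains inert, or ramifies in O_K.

Since -281 ≢ 1 mod 4, the ring of integers is ℤ[√-281] with discriminant 4·(-281) = -1124.
disc(K) = -1124 is not divisible by 7477; 7477 is unramified.
(-281/7477) = 7196^3738 mod 7477 = 7476, giving Legendre symbol -1.
d is a non-residue mod p, hence 7477 remains inert in O_K.

remains prime (inert)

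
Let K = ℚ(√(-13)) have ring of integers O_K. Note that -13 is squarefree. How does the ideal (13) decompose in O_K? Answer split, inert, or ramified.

13 is ramified

-13 mod 4 = 3, hence disc K = 4·(-13) = -52 and O_K = ℤ[√-13].
13 divides disc(K) = -52, so 13 ramifies.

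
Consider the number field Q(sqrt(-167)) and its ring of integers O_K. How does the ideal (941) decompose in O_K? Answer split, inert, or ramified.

d = -167 ≡ 1 (mod 4), so O_K = ℤ[(1+√-167)/2] and disc(K) = d = -167.
941 ∤ -167, so 941 is unramified.
Legendre symbol by Euler's criterion: (-167/941) ≡ (-167)^470 ≡ 940 (mod 941), i.e. (-167/941) = -1.
(-167/941) = -1, so 941 is inert.

remains prime (inert)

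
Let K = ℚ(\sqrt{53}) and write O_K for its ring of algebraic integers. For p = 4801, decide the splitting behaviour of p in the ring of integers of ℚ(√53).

Since 53 ≡ 1 mod 4, the ring of integers is ℤ[(1+√53)/2] with discriminant 53.
Since gcd(4801, 53) = 1 the prime 4801 does not ramify.
(53/4801) = 53^2400 mod 4801 = 4800, giving Legendre symbol -1.
d is a non-residue mod p, hence 4801 remains inert in O_K.

4801 remains inert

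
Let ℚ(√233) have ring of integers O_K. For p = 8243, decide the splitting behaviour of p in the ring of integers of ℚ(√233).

inert

Since 233 ≡ 1 mod 4, the ring of integers is ℤ[(1+√233)/2] with discriminant 233.
8243 ∤ 233, so 8243 is unramified.
Euler's criterion: 233^4121 mod 8243 = 8242. Thus (233|8243) = -1.
d is a non-residue mod p, hence 8243 remains inert in O_K.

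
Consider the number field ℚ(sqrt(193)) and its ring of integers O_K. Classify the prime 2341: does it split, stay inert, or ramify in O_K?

p splits

193 mod 4 = 1, hence disc K = 193 and O_K = ℤ[(1+√193)/2].
Since gcd(2341, 193) = 1 the prime 2341 does not ramify.
Compute (193/2341) via Euler: 193^((2341-1)/2) mod 2341 = 1, so (193/2341) = 1.
Legendre symbol 1 ⇒ 2341 is split.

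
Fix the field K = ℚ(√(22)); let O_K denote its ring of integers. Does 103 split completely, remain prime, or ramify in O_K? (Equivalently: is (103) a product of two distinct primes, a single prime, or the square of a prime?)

22 mod 4 = 2, hence disc K = 4·22 = 88 and O_K = ℤ[√22].
Since gcd(103, 88) = 1 the prime 103 does not ramify.
Legendre symbol by Euler's criterion: (22/103) ≡ 22^51 ≡ 102 (mod 103), i.e. (22/103) = -1.
(22/103) = -1, so 103 is inert.

remains prime (inert)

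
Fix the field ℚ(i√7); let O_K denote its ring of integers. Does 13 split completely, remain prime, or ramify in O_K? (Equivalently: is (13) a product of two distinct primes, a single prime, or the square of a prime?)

d = -7 ≡ 1 (mod 4), so O_K = ℤ[(1+√-7)/2] and disc(K) = d = -7.
Since gcd(13, -7) = 1 the prime 13 does not ramify.
(-7/13) = 6^6 mod 13 = 12, giving Legendre symbol -1.
Legendre symbol -1 ⇒ 13 is inert.

p is inert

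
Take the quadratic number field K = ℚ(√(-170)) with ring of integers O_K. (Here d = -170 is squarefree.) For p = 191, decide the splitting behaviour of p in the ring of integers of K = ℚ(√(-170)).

Since -170 ≢ 1 mod 4, the ring of integers is ℤ[√-170] with discriminant 4·(-170) = -680.
Since gcd(191, -680) = 1 the prime 191 does not ramify.
(-170/191) = 21^95 mod 191 = 190, giving Legendre symbol -1.
Legendre symbol -1 ⇒ 191 is inert.

inert — (191) stays prime in O_K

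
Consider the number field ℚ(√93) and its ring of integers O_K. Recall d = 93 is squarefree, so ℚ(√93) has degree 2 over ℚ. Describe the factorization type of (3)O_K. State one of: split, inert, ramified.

93 mod 4 = 1, hence disc K = 93 and O_K = ℤ[(1+√93)/2].
Ramification test: 3 | 93. The prime 3 ramifies in K.

p ramifies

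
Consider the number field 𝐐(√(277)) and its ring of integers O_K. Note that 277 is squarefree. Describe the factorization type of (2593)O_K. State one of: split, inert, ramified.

splits completely

d = 277 ≡ 1 (mod 4), so O_K = ℤ[(1+√277)/2] and disc(K) = d = 277.
2593 ∤ 277, so 2593 is unramified.
(277/2593) = 277^1296 mod 2593 = 1, giving Legendre symbol 1.
d is a quadratic residue mod p, hence 2593 splits in O_K.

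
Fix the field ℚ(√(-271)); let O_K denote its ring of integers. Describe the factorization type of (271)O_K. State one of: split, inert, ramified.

p ramifies

d = -271 ≡ 1 (mod 4), so O_K = ℤ[(1+√-271)/2] and disc(K) = d = -271.
271 divides disc(K) = -271, so 271 ramifies.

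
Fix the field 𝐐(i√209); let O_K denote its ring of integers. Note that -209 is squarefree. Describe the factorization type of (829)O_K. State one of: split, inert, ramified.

Since -209 ≢ 1 mod 4, the ring of integers is ℤ[√-209] with discriminant 4·(-209) = -836.
disc(K) = -836 is not divisible by 829; 829 is unramified.
(-209/829) = 620^414 mod 829 = 828, giving Legendre symbol -1.
d is a non-residue mod p, hence 829 remains inert in O_K.

inert — (829) stays prime in O_K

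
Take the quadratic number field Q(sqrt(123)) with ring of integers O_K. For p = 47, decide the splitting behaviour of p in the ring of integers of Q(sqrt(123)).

123 mod 4 = 3, hence disc K = 4·123 = 492 and O_K = ℤ[√123].
47 ∤ 492, so 47 is unramified.
Euler's criterion: 123^23 mod 47 = 46. Thus (123|47) = -1.
d is a non-residue mod p, hence 47 remains inert in O_K.

remains prime (inert)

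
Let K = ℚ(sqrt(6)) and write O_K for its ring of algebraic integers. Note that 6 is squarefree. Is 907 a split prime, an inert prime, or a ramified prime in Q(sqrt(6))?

6 mod 4 = 2, hence disc K = 4·6 = 24 and O_K = ℤ[√6].
Since gcd(907, 24) = 1 the prime 907 does not ramify.
(6/907) = 6^453 mod 907 = 1, giving Legendre symbol 1.
d is a quadratic residue mod p, hence 907 splits in O_K.

907 splits in O_K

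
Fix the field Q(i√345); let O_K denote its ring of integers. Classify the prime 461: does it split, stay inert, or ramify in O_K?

remains prime (inert)

-345 mod 4 = 3, hence disc K = 4·(-345) = -1380 and O_K = ℤ[√-345].
Since gcd(461, -1380) = 1 the prime 461 does not ramify.
Euler's criterion: (-345)^230 mod 461 = 460. Thus (-345|461) = -1.
(-345/461) = -1, so 461 is inert.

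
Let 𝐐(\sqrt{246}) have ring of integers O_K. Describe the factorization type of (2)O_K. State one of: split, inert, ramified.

ramifies in O_K

246 mod 4 = 2, hence disc K = 4·246 = 984 and O_K = ℤ[√246].
2 divides disc(K) = 984, so 2 ramifies.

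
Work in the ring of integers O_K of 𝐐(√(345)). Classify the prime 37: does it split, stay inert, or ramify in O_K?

p splits

Since 345 ≡ 1 mod 4, the ring of integers is ℤ[(1+√345)/2] with discriminant 345.
Since gcd(37, 345) = 1 the prime 37 does not ramify.
(345/37) = 12^18 mod 37 = 1, giving Legendre symbol 1.
Legendre symbol 1 ⇒ 37 is split.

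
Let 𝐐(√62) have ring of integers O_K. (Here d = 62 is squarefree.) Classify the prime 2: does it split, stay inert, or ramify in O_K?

p ramifies

Since 62 ≢ 1 mod 4, the ring of integers is ℤ[√62] with discriminant 4·62 = 248.
2 divides disc(K) = 248, so 2 ramifies.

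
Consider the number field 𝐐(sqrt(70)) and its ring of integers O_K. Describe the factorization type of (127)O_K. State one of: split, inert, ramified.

127 splits in O_K

Since 70 ≢ 1 mod 4, the ring of integers is ℤ[√70] with discriminant 4·70 = 280.
127 ∤ 280, so 127 is unramified.
Euler's criterion: 70^63 mod 127 = 1. Thus (70|127) = 1.
d is a quadratic residue mod p, hence 127 splits in O_K.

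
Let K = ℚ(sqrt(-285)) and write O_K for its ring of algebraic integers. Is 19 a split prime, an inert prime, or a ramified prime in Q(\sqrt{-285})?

Since -285 ≢ 1 mod 4, the ring of integers is ℤ[√-285] with discriminant 4·(-285) = -1140.
Ramification test: 19 | -1140. The prime 19 ramifies in K.

ramifies in O_K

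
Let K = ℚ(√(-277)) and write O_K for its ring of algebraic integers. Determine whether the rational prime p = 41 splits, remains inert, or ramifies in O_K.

split

Since -277 ≢ 1 mod 4, the ring of integers is ℤ[√-277] with discriminant 4·(-277) = -1108.
41 ∤ -1108, so 41 is unramified.
Compute (-277/41) via Euler: 10^((41-1)/2) mod 41 = 1, so (-277/41) = 1.
(-277/41) = 1, so 41 splits.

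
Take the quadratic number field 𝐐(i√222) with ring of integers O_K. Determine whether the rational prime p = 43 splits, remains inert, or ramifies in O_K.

split — (43) = 𝔭₁𝔭₂ with 𝔭₁ ≠ 𝔭₂

d = -222 ≡ 2 (mod 4), so O_K = ℤ[√-222] and disc(K) = 4d = -888.
Since gcd(43, -888) = 1 the prime 43 does not ramify.
Euler's criterion: (-222)^21 mod 43 = 1. Thus (-222|43) = 1.
d is a quadratic residue mod p, hence 43 splits in O_K.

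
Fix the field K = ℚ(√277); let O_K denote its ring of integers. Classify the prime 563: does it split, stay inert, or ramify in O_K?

split

277 mod 4 = 1, hence disc K = 277 and O_K = ℤ[(1+√277)/2].
Since gcd(563, 277) = 1 the prime 563 does not ramify.
Compute (277/563) via Euler: 277^((563-1)/2) mod 563 = 1, so (277/563) = 1.
(277/563) = 1, so 563 splits.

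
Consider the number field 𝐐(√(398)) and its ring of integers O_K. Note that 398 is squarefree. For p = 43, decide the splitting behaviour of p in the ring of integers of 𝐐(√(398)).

Since 398 ≢ 1 mod 4, the ring of integers is ℤ[√398] with discriminant 4·398 = 1592.
43 ∤ 1592, so 43 is unramified.
(398/43) = 11^21 mod 43 = 1, giving Legendre symbol 1.
(398/43) = 1, so 43 splits.

43 splits in O_K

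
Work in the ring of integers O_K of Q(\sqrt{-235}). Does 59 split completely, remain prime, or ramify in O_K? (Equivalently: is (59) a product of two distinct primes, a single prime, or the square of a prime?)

Since -235 ≡ 1 mod 4, the ring of integers is ℤ[(1+√-235)/2] with discriminant -235.
Since gcd(59, -235) = 1 the prime 59 does not ramify.
Legendre symbol by Euler's criterion: (-235/59) ≡ (-235)^29 ≡ 1 (mod 59), i.e. (-235/59) = 1.
d is a quadratic residue mod p, hence 59 splits in O_K.

split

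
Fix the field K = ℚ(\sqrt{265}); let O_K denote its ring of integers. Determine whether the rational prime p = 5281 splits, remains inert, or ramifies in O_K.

d = 265 ≡ 1 (mod 4), so O_K = ℤ[(1+√265)/2] and disc(K) = d = 265.
Since gcd(5281, 265) = 1 the prime 5281 does not ramify.
(265/5281) = 265^2640 mod 5281 = 5280, giving Legendre symbol -1.
(265/5281) = -1, so 5281 is inert.

remains prime (inert)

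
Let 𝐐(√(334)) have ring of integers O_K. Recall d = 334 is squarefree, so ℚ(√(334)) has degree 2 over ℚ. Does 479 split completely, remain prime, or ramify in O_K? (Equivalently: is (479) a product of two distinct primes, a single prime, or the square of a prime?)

d = 334 ≡ 2 (mod 4), so O_K = ℤ[√334] and disc(K) = 4d = 1336.
479 ∤ 1336, so 479 is unramified.
Euler's criterion: 334^239 mod 479 = 1. Thus (334|479) = 1.
(334/479) = 1, so 479 splits.

p splits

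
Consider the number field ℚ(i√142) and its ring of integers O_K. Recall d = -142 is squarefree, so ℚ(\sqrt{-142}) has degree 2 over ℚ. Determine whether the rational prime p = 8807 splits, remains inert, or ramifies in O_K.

-142 mod 4 = 2, hence disc K = 4·(-142) = -568 and O_K = ℤ[√-142].
8807 ∤ -568, so 8807 is unramified.
(-142/8807) = 8665^4403 mod 8807 = 1, giving Legendre symbol 1.
d is a quadratic residue mod p, hence 8807 splits in O_K.

split — (8807) = 𝔭₁𝔭₂ with 𝔭₁ ≠ 𝔭₂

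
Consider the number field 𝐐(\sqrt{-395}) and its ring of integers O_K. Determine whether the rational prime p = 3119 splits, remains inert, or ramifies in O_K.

d = -395 ≡ 1 (mod 4), so O_K = ℤ[(1+√-395)/2] and disc(K) = d = -395.
disc(K) = -395 is not divisible by 3119; 3119 is unramified.
(-395/3119) = 2724^1559 mod 3119 = 1, giving Legendre symbol 1.
Legendre symbol 1 ⇒ 3119 is split.

split — (3119) = 𝔭₁𝔭₂ with 𝔭₁ ≠ 𝔭₂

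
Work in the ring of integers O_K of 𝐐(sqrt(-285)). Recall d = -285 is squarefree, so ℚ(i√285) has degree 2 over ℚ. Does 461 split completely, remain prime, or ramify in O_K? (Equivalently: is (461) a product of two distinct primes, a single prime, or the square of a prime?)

461 remains inert

d = -285 ≡ 3 (mod 4), so O_K = ℤ[√-285] and disc(K) = 4d = -1140.
Since gcd(461, -1140) = 1 the prime 461 does not ramify.
Euler's criterion: (-285)^230 mod 461 = 460. Thus (-285|461) = -1.
d is a non-residue mod p, hence 461 remains inert in O_K.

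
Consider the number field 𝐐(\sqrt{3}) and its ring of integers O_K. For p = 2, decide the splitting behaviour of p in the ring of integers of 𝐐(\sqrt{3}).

2 is ramified

Since 3 ≢ 1 mod 4, the ring of integers is ℤ[√3] with discriminant 4·3 = 12.
Ramification test: 2 | 12. The prime 2 ramifies in K.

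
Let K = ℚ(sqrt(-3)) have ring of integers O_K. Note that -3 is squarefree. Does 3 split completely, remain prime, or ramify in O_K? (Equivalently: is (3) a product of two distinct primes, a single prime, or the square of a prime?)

Since -3 ≡ 1 mod 4, the ring of integers is ℤ[(1+√-3)/2] with discriminant -3.
disc(K) = -3 = 3·(-1), so p = 3 is ramified.

ramified — (3) = 𝔭²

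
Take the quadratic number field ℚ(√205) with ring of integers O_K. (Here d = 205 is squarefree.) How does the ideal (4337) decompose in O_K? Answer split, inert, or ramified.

205 mod 4 = 1, hence disc K = 205 and O_K = ℤ[(1+√205)/2].
Since gcd(4337, 205) = 1 the prime 4337 does not ramify.
Compute (205/4337) via Euler: 205^((4337-1)/2) mod 4337 = 4336, so (205/4337) = -1.
d is a non-residue mod p, hence 4337 remains inert in O_K.

inert — (4337) stays prime in O_K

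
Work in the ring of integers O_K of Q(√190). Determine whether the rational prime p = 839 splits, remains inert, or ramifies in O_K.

splits completely

Since 190 ≢ 1 mod 4, the ring of integers is ℤ[√190] with discriminant 4·190 = 760.
disc(K) = 760 is not divisible by 839; 839 is unramified.
Compute (190/839) via Euler: 190^((839-1)/2) mod 839 = 1, so (190/839) = 1.
(190/839) = 1, so 839 splits.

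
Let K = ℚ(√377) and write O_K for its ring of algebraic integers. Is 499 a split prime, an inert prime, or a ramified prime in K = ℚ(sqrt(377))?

Since 377 ≡ 1 mod 4, the ring of integers is ℤ[(1+√377)/2] with discriminant 377.
disc(K) = 377 is not divisible by 499; 499 is unramified.
Euler's criterion: 377^249 mod 499 = 498. Thus (377|499) = -1.
Legendre symbol -1 ⇒ 499 is inert.

499 remains inert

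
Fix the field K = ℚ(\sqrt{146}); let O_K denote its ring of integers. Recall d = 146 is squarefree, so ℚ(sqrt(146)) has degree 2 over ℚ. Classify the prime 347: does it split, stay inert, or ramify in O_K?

d = 146 ≡ 2 (mod 4), so O_K = ℤ[√146] and disc(K) = 4d = 584.
Since gcd(347, 584) = 1 the prime 347 does not ramify.
Euler's criterion: 146^173 mod 347 = 346. Thus (146|347) = -1.
(146/347) = -1, so 347 is inert.

347 remains inert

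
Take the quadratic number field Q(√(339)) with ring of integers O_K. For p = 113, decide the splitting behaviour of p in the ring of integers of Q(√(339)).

ramified — (113) = 𝔭²

339 mod 4 = 3, hence disc K = 4·339 = 1356 and O_K = ℤ[√339].
Ramification test: 113 | 1356. The prime 113 ramifies in K.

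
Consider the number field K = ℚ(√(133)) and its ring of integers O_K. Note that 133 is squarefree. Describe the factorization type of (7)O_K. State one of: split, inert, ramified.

ramified

Since 133 ≡ 1 mod 4, the ring of integers is ℤ[(1+√133)/2] with discriminant 133.
7 divides disc(K) = 133, so 7 ramifies.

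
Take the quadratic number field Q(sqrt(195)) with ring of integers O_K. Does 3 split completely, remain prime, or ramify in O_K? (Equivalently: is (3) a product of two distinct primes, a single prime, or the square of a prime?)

195 mod 4 = 3, hence disc K = 4·195 = 780 and O_K = ℤ[√195].
disc(K) = 780 = 3·260, so p = 3 is ramified.

ramifies in O_K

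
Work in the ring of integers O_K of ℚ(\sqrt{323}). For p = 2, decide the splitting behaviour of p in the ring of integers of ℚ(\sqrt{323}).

ramifies in O_K

d = 323 ≡ 3 (mod 4), so O_K = ℤ[√323] and disc(K) = 4d = 1292.
2 divides disc(K) = 1292, so 2 ramifies.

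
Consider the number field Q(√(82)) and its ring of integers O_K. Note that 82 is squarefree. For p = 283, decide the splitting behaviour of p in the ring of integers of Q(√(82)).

d = 82 ≡ 2 (mod 4), so O_K = ℤ[√82] and disc(K) = 4d = 328.
Since gcd(283, 328) = 1 the prime 283 does not ramify.
Legendre symbol by Euler's criterion: (82/283) ≡ 82^141 ≡ 282 (mod 283), i.e. (82/283) = -1.
d is a non-residue mod p, hence 283 remains inert in O_K.

p is inert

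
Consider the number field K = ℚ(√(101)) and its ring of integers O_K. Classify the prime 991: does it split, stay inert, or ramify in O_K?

Since 101 ≡ 1 mod 4, the ring of integers is ℤ[(1+√101)/2] with discriminant 101.
disc(K) = 101 is not divisible by 991; 991 is unramified.
(101/991) = 101^495 mod 991 = 1, giving Legendre symbol 1.
Legendre symbol 1 ⇒ 991 is split.

p splits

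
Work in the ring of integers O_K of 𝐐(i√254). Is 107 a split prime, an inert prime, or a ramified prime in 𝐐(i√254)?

-254 mod 4 = 2, hence disc K = 4·(-254) = -1016 and O_K = ℤ[√-254].
Since gcd(107, -1016) = 1 the prime 107 does not ramify.
Legendre symbol by Euler's criterion: (-254/107) ≡ (-254)^53 ≡ 106 (mod 107), i.e. (-254/107) = -1.
d is a non-residue mod p, hence 107 remains inert in O_K.

inert — (107) stays prime in O_K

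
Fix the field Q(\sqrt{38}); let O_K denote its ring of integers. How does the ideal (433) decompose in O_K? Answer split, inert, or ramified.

d = 38 ≡ 2 (mod 4), so O_K = ℤ[√38] and disc(K) = 4d = 152.
433 ∤ 152, so 433 is unramified.
Compute (38/433) via Euler: 38^((433-1)/2) mod 433 = 432, so (38/433) = -1.
d is a non-residue mod p, hence 433 remains inert in O_K.

433 remains inert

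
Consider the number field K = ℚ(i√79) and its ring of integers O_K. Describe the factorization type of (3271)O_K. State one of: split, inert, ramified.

splits completely

Since -79 ≡ 1 mod 4, the ring of integers is ℤ[(1+√-79)/2] with discriminant -79.
disc(K) = -79 is not divisible by 3271; 3271 is unramified.
Euler's criterion: (-79)^1635 mod 3271 = 1. Thus (-79|3271) = 1.
Legendre symbol 1 ⇒ 3271 is split.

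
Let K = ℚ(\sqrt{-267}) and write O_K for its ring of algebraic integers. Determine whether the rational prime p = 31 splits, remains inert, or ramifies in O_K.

inert

-267 mod 4 = 1, hence disc K = -267 and O_K = ℤ[(1+√-267)/2].
31 ∤ -267, so 31 is unramified.
Legendre symbol by Euler's criterion: (-267/31) ≡ (-267)^15 ≡ 30 (mod 31), i.e. (-267/31) = -1.
(-267/31) = -1, so 31 is inert.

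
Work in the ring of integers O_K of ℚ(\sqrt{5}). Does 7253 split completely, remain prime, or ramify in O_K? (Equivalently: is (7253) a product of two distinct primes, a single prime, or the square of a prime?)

7253 remains inert

5 mod 4 = 1, hence disc K = 5 and O_K = ℤ[(1+√5)/2].
7253 ∤ 5, so 7253 is unramified.
(5/7253) = 5^3626 mod 7253 = 7252, giving Legendre symbol -1.
(5/7253) = -1, so 7253 is inert.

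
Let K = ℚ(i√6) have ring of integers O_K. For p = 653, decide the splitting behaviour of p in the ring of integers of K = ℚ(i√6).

Since -6 ≢ 1 mod 4, the ring of integers is ℤ[√-6] with discriminant 4·(-6) = -24.
disc(K) = -24 is not divisible by 653; 653 is unramified.
Compute (-6/653) via Euler: 647^((653-1)/2) mod 653 = 1, so (-6/653) = 1.
Legendre symbol 1 ⇒ 653 is split.

split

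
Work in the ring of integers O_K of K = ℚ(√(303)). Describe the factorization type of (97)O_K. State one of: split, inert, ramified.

d = 303 ≡ 3 (mod 4), so O_K = ℤ[√303] and disc(K) = 4d = 1212.
Since gcd(97, 1212) = 1 the prime 97 does not ramify.
Compute (303/97) via Euler: 12^((97-1)/2) mod 97 = 1, so (303/97) = 1.
d is a quadratic residue mod p, hence 97 splits in O_K.

p splits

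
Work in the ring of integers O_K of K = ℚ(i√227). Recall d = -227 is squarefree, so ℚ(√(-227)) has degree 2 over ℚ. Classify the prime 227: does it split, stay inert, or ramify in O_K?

d = -227 ≡ 1 (mod 4), so O_K = ℤ[(1+√-227)/2] and disc(K) = d = -227.
disc(K) = -227 = 227·(-1), so p = 227 is ramified.

227 is ramified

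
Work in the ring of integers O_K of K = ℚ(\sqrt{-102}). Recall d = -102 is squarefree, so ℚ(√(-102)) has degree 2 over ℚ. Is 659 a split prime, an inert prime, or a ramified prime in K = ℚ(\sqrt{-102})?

Since -102 ≢ 1 mod 4, the ring of integers is ℤ[√-102] with discriminant 4·(-102) = -408.
659 ∤ -408, so 659 is unramified.
Compute (-102/659) via Euler: 557^((659-1)/2) mod 659 = 1, so (-102/659) = 1.
d is a quadratic residue mod p, hence 659 splits in O_K.

split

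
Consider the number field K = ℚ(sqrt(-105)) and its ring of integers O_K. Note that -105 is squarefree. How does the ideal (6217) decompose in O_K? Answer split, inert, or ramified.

d = -105 ≡ 3 (mod 4), so O_K = ℤ[√-105] and disc(K) = 4d = -420.
Since gcd(6217, -420) = 1 the prime 6217 does not ramify.
Legendre symbol by Euler's criterion: (-105/6217) ≡ (-105)^3108 ≡ 6216 (mod 6217), i.e. (-105/6217) = -1.
Legendre symbol -1 ⇒ 6217 is inert.

6217 remains inert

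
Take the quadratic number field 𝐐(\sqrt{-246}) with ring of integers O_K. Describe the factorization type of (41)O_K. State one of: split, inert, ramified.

41 is ramified

d = -246 ≡ 2 (mod 4), so O_K = ℤ[√-246] and disc(K) = 4d = -984.
disc(K) = -984 = 41·(-24), so p = 41 is ramified.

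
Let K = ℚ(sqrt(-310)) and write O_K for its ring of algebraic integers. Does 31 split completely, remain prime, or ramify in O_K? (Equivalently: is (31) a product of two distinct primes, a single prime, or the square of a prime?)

-310 mod 4 = 2, hence disc K = 4·(-310) = -1240 and O_K = ℤ[√-310].
31 divides disc(K) = -1240, so 31 ramifies.

ramified — (31) = 𝔭²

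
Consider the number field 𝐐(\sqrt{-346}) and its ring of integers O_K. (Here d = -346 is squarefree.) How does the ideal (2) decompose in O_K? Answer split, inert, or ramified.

-346 mod 4 = 2, hence disc K = 4·(-346) = -1384 and O_K = ℤ[√-346].
disc(K) = -1384 = 2·(-692), so p = 2 is ramified.

ramifies in O_K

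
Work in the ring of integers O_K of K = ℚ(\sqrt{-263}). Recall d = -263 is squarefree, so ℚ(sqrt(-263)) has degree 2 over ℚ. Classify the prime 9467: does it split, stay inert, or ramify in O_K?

remains prime (inert)

-263 mod 4 = 1, hence disc K = -263 and O_K = ℤ[(1+√-263)/2].
9467 ∤ -263, so 9467 is unramified.
(-263/9467) = 9204^4733 mod 9467 = 9466, giving Legendre symbol -1.
Legendre symbol -1 ⇒ 9467 is inert.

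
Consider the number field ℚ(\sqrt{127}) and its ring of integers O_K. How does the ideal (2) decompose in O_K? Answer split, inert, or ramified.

ramifies in O_K

127 mod 4 = 3, hence disc K = 4·127 = 508 and O_K = ℤ[√127].
Ramification test: 2 | 508. The prime 2 ramifies in K.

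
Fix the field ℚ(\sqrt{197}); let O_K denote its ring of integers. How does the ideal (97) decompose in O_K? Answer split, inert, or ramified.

split — (97) = 𝔭₁𝔭₂ with 𝔭₁ ≠ 𝔭₂

Since 197 ≡ 1 mod 4, the ring of integers is ℤ[(1+√197)/2] with discriminant 197.
97 ∤ 197, so 97 is unramified.
Legendre symbol by Euler's criterion: (197/97) ≡ 197^48 ≡ 1 (mod 97), i.e. (197/97) = 1.
Legendre symbol 1 ⇒ 97 is split.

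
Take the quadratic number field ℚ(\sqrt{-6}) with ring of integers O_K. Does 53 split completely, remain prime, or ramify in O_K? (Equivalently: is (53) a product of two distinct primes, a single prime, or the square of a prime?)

53 splits in O_K

-6 mod 4 = 2, hence disc K = 4·(-6) = -24 and O_K = ℤ[√-6].
disc(K) = -24 is not divisible by 53; 53 is unramified.
Legendre symbol by Euler's criterion: (-6/53) ≡ (-6)^26 ≡ 1 (mod 53), i.e. (-6/53) = 1.
d is a quadratic residue mod p, hence 53 splits in O_K.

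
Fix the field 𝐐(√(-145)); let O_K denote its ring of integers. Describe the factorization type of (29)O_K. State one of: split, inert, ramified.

-145 mod 4 = 3, hence disc K = 4·(-145) = -580 and O_K = ℤ[√-145].
Ramification test: 29 | -580. The prime 29 ramifies in K.

ramified — (29) = 𝔭²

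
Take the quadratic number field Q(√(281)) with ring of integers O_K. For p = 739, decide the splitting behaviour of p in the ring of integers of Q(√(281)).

p is inert

Since 281 ≡ 1 mod 4, the ring of integers is ℤ[(1+√281)/2] with discriminant 281.
disc(K) = 281 is not divisible by 739; 739 is unramified.
Legendre symbol by Euler's criterion: (281/739) ≡ 281^369 ≡ 738 (mod 739), i.e. (281/739) = -1.
(281/739) = -1, so 739 is inert.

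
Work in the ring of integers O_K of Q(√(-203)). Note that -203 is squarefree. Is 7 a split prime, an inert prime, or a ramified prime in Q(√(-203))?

ramified — (7) = 𝔭²

-203 mod 4 = 1, hence disc K = -203 and O_K = ℤ[(1+√-203)/2].
disc(K) = -203 = 7·(-29), so p = 7 is ramified.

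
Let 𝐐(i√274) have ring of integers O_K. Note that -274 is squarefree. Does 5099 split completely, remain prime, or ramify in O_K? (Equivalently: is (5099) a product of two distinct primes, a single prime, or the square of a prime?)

5099 splits in O_K

Since -274 ≢ 1 mod 4, the ring of integers is ℤ[√-274] with discriminant 4·(-274) = -1096.
Since gcd(5099, -1096) = 1 the prime 5099 does not ramify.
(-274/5099) = 4825^2549 mod 5099 = 1, giving Legendre symbol 1.
d is a quadratic residue mod p, hence 5099 splits in O_K.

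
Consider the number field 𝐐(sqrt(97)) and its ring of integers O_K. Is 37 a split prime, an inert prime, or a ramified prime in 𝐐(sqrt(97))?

d = 97 ≡ 1 (mod 4), so O_K = ℤ[(1+√97)/2] and disc(K) = d = 97.
37 ∤ 97, so 37 is unramified.
Euler's criterion: 97^18 mod 37 = 36. Thus (97|37) = -1.
(97/37) = -1, so 37 is inert.

inert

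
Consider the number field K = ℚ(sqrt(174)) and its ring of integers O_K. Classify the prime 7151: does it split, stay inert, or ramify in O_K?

inert — (7151) stays prime in O_K

d = 174 ≡ 2 (mod 4), so O_K = ℤ[√174] and disc(K) = 4d = 696.
Since gcd(7151, 696) = 1 the prime 7151 does not ramify.
Compute (174/7151) via Euler: 174^((7151-1)/2) mod 7151 = 7150, so (174/7151) = -1.
d is a non-residue mod p, hence 7151 remains inert in O_K.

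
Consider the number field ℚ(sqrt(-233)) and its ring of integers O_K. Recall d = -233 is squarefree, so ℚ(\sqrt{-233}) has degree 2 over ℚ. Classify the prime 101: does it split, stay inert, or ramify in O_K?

d = -233 ≡ 3 (mod 4), so O_K = ℤ[√-233] and disc(K) = 4d = -932.
101 ∤ -932, so 101 is unramified.
Legendre symbol by Euler's criterion: (-233/101) ≡ (-233)^50 ≡ 1 (mod 101), i.e. (-233/101) = 1.
d is a quadratic residue mod p, hence 101 splits in O_K.

splits completely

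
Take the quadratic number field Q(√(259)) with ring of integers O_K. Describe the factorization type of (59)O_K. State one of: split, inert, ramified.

d = 259 ≡ 3 (mod 4), so O_K = ℤ[√259] and disc(K) = 4d = 1036.
Since gcd(59, 1036) = 1 the prime 59 does not ramify.
Legendre symbol by Euler's criterion: (259/59) ≡ 259^29 ≡ 58 (mod 59), i.e. (259/59) = -1.
(259/59) = -1, so 59 is inert.

inert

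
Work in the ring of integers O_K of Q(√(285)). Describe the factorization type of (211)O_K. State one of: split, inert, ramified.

Since 285 ≡ 1 mod 4, the ring of integers is ℤ[(1+√285)/2] with discriminant 285.
211 ∤ 285, so 211 is unramified.
Euler's criterion: 285^105 mod 211 = 210. Thus (285|211) = -1.
d is a non-residue mod p, hence 211 remains inert in O_K.

inert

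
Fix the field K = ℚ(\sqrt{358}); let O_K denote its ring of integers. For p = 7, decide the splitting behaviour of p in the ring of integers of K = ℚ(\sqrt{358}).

358 mod 4 = 2, hence disc K = 4·358 = 1432 and O_K = ℤ[√358].
disc(K) = 1432 is not divisible by 7; 7 is unramified.
Legendre symbol by Euler's criterion: (358/7) ≡ 358^3 ≡ 1 (mod 7), i.e. (358/7) = 1.
Legendre symbol 1 ⇒ 7 is split.

split — (7) = 𝔭₁𝔭₂ with 𝔭₁ ≠ 𝔭₂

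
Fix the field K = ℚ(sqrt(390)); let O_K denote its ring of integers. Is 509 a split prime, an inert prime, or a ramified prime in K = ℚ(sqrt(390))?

inert — (509) stays prime in O_K

d = 390 ≡ 2 (mod 4), so O_K = ℤ[√390] and disc(K) = 4d = 1560.
Since gcd(509, 1560) = 1 the prime 509 does not ramify.
Legendre symbol by Euler's criterion: (390/509) ≡ 390^254 ≡ 508 (mod 509), i.e. (390/509) = -1.
(390/509) = -1, so 509 is inert.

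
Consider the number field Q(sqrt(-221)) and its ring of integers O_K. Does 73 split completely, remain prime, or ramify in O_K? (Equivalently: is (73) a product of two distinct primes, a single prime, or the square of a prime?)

d = -221 ≡ 3 (mod 4), so O_K = ℤ[√-221] and disc(K) = 4d = -884.
73 ∤ -884, so 73 is unramified.
(-221/73) = 71^36 mod 73 = 1, giving Legendre symbol 1.
Legendre symbol 1 ⇒ 73 is split.

split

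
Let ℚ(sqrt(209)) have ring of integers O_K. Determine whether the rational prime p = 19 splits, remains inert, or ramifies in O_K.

p ramifies

Since 209 ≡ 1 mod 4, the ring of integers is ℤ[(1+√209)/2] with discriminant 209.
disc(K) = 209 = 19·11, so p = 19 is ramified.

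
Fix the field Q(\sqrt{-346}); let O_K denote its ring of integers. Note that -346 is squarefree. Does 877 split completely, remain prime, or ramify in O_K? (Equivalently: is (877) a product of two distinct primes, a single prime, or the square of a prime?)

split — (877) = 𝔭₁𝔭₂ with 𝔭₁ ≠ 𝔭₂

d = -346 ≡ 2 (mod 4), so O_K = ℤ[√-346] and disc(K) = 4d = -1384.
877 ∤ -1384, so 877 is unramified.
Compute (-346/877) via Euler: 531^((877-1)/2) mod 877 = 1, so (-346/877) = 1.
d is a quadratic residue mod p, hence 877 splits in O_K.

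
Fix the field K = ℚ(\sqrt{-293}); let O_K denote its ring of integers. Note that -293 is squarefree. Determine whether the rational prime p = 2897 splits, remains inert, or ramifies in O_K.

d = -293 ≡ 3 (mod 4), so O_K = ℤ[√-293] and disc(K) = 4d = -1172.
disc(K) = -1172 is not divisible by 2897; 2897 is unramified.
Euler's criterion: (-293)^1448 mod 2897 = 1. Thus (-293|2897) = 1.
Legendre symbol 1 ⇒ 2897 is split.

p splits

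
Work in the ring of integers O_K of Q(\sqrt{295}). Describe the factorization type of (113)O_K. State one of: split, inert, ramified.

Since 295 ≢ 1 mod 4, the ring of integers is ℤ[√295] with discriminant 4·295 = 1180.
Since gcd(113, 1180) = 1 the prime 113 does not ramify.
Euler's criterion: 295^56 mod 113 = 1. Thus (295|113) = 1.
d is a quadratic residue mod p, hence 113 splits in O_K.

113 splits in O_K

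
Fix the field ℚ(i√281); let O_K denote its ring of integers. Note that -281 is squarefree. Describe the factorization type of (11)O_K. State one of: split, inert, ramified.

d = -281 ≡ 3 (mod 4), so O_K = ℤ[√-281] and disc(K) = 4d = -1124.
Since gcd(11, -1124) = 1 the prime 11 does not ramify.
Legendre symbol by Euler's criterion: (-281/11) ≡ (-281)^5 ≡ 1 (mod 11), i.e. (-281/11) = 1.
d is a quadratic residue mod p, hence 11 splits in O_K.

splits completely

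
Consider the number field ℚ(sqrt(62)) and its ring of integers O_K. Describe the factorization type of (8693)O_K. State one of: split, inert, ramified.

62 mod 4 = 2, hence disc K = 4·62 = 248 and O_K = ℤ[√62].
8693 ∤ 248, so 8693 is unramified.
Compute (62/8693) via Euler: 62^((8693-1)/2) mod 8693 = 1, so (62/8693) = 1.
(62/8693) = 1, so 8693 splits.

8693 splits in O_K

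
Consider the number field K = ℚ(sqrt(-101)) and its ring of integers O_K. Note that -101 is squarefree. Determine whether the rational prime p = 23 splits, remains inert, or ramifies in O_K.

inert — (23) stays prime in O_K

d = -101 ≡ 3 (mod 4), so O_K = ℤ[√-101] and disc(K) = 4d = -404.
Since gcd(23, -404) = 1 the prime 23 does not ramify.
Compute (-101/23) via Euler: 14^((23-1)/2) mod 23 = 22, so (-101/23) = -1.
d is a non-residue mod p, hence 23 remains inert in O_K.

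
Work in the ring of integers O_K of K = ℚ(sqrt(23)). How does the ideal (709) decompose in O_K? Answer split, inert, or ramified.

p is inert

Since 23 ≢ 1 mod 4, the ring of integers is ℤ[√23] with discriminant 4·23 = 92.
709 ∤ 92, so 709 is unramified.
Euler's criterion: 23^354 mod 709 = 708. Thus (23|709) = -1.
d is a non-residue mod p, hence 709 remains inert in O_K.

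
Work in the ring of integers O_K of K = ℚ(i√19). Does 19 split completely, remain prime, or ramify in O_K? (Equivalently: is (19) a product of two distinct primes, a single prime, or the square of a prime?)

d = -19 ≡ 1 (mod 4), so O_K = ℤ[(1+√-19)/2] and disc(K) = d = -19.
19 divides disc(K) = -19, so 19 ramifies.

ramified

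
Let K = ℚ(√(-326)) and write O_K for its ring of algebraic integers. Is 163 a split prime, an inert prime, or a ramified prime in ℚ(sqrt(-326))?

d = -326 ≡ 2 (mod 4), so O_K = ℤ[√-326] and disc(K) = 4d = -1304.
disc(K) = -1304 = 163·(-8), so p = 163 is ramified.

163 is ramified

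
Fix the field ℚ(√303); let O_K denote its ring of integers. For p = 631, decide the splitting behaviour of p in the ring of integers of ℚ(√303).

Since 303 ≢ 1 mod 4, the ring of integers is ℤ[√303] with discriminant 4·303 = 1212.
631 ∤ 1212, so 631 is unramified.
(303/631) = 303^315 mod 631 = 630, giving Legendre symbol -1.
(303/631) = -1, so 631 is inert.

inert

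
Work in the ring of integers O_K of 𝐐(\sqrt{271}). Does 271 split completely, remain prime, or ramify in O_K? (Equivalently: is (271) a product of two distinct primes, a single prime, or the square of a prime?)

271 mod 4 = 3, hence disc K = 4·271 = 1084 and O_K = ℤ[√271].
Ramification test: 271 | 1084. The prime 271 ramifies in K.

ramified — (271) = 𝔭²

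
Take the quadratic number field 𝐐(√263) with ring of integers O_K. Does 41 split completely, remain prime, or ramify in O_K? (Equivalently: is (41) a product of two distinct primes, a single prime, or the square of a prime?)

inert

263 mod 4 = 3, hence disc K = 4·263 = 1052 and O_K = ℤ[√263].
disc(K) = 1052 is not divisible by 41; 41 is unramified.
Legendre symbol by Euler's criterion: (263/41) ≡ 263^20 ≡ 40 (mod 41), i.e. (263/41) = -1.
(263/41) = -1, so 41 is inert.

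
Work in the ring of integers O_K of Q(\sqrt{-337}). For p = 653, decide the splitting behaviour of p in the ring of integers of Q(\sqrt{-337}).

splits completely

Since -337 ≢ 1 mod 4, the ring of integers is ℤ[√-337] with discriminant 4·(-337) = -1348.
disc(K) = -1348 is not divisible by 653; 653 is unramified.
(-337/653) = 316^326 mod 653 = 1, giving Legendre symbol 1.
d is a quadratic residue mod p, hence 653 splits in O_K.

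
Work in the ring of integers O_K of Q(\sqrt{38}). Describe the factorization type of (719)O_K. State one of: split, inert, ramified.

38 mod 4 = 2, hence disc K = 4·38 = 152 and O_K = ℤ[√38].
Since gcd(719, 152) = 1 the prime 719 does not ramify.
Euler's criterion: 38^359 mod 719 = 718. Thus (38|719) = -1.
(38/719) = -1, so 719 is inert.

inert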